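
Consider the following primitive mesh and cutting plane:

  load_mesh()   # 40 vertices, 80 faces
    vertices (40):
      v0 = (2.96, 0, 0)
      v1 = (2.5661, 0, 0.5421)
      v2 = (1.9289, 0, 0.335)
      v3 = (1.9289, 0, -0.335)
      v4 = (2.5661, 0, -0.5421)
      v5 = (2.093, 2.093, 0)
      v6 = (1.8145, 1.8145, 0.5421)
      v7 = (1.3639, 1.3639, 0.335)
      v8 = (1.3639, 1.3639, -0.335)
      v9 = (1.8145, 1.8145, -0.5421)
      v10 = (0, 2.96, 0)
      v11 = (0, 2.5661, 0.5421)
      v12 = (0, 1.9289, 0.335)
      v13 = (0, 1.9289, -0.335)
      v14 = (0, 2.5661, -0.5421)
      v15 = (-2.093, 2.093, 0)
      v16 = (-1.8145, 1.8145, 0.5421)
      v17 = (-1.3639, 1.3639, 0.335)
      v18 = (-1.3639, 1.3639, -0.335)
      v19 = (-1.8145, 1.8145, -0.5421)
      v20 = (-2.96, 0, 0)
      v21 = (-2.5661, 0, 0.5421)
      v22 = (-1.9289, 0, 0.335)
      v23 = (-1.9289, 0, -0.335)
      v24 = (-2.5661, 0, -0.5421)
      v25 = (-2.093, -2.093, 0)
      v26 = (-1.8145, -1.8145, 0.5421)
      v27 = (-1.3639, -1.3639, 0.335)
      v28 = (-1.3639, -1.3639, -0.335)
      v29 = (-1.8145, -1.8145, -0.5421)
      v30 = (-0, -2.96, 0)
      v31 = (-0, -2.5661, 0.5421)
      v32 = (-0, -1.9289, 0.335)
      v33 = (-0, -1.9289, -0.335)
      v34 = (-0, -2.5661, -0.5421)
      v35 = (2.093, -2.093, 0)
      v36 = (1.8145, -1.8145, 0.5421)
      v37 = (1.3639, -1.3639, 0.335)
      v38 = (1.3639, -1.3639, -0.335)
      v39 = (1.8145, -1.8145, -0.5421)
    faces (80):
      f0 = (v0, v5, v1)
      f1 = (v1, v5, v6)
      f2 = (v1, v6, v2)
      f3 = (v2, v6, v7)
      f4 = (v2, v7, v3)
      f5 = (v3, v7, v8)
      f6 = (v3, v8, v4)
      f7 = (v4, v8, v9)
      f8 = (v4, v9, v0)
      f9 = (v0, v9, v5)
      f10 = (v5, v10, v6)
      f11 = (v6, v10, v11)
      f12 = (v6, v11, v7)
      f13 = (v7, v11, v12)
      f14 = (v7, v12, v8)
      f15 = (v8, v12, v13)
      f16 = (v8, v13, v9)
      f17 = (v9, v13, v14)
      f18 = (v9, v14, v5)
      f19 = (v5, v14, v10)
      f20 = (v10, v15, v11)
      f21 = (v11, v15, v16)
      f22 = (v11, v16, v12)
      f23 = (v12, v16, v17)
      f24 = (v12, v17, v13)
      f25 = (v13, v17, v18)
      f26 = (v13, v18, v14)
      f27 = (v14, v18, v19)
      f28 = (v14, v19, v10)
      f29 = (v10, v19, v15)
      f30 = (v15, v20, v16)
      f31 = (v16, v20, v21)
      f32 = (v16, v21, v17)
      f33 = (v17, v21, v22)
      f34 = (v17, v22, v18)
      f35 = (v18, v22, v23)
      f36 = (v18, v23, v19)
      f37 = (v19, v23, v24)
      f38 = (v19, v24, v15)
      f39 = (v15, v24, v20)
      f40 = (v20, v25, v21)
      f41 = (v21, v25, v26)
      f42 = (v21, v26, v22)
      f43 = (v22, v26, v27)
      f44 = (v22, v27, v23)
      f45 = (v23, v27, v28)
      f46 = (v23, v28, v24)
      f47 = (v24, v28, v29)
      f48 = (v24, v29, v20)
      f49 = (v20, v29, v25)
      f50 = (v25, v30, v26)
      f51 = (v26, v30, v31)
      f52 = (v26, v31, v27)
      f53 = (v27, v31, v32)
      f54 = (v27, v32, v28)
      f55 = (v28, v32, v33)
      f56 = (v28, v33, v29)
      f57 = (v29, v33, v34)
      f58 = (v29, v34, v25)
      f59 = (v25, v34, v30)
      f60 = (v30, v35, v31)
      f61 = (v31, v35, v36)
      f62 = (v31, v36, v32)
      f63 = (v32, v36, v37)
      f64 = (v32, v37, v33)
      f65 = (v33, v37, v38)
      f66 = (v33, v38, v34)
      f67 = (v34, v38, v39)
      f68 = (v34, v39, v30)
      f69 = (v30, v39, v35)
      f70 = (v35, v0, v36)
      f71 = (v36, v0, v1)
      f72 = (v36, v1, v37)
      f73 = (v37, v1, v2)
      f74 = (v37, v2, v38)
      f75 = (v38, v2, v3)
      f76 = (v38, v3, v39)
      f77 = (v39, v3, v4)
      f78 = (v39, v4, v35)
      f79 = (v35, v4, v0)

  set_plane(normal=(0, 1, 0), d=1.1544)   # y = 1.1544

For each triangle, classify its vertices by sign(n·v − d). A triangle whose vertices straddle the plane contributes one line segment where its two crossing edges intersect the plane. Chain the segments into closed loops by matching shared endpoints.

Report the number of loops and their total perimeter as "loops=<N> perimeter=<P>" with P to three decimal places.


Straddling triangles (20 of 80):
  (v0,v5,v1) [-+-] → (2.4818, 1.1544, 0)–(2.30516, 1.1544, 0.243103)  len=0.3005
  (v1,v5,v6) [-++] → (2.30516, 1.1544, 0.243103)–(2.08793, 1.1544, 0.5421)  len=0.3696
  (v1,v6,v2) [-+-] → (2.08793, 1.1544, 0.5421)–(1.85612, 1.1544, 0.466759)  len=0.2437
  (v2,v6,v7) [-++] → (1.85612, 1.1544, 0.466759)–(1.45069, 1.1544, 0.335)  len=0.4263
  (v2,v7,v3) [-+-] → (1.45069, 1.1544, 0.335)–(1.45069, 1.1544, 0.232086)  len=0.1029
  (v3,v7,v8) [-++] → (1.45069, 1.1544, 0.232086)–(1.45069, 1.1544, -0.335)  len=0.5671
  (v3,v8,v4) [-+-] → (1.45069, 1.1544, -0.335)–(1.54856, 1.1544, -0.366811)  len=0.1029
  (v4,v8,v9) [-++] → (1.54856, 1.1544, -0.366811)–(2.08793, 1.1544, -0.5421)  len=0.5671
  (v4,v9,v0) [-+-] → (2.08793, 1.1544, -0.5421)–(2.23122, 1.1544, -0.344889)  len=0.2438
  (v0,v9,v5) [-++] → (2.23122, 1.1544, -0.344889)–(2.4818, 1.1544, 0)  len=0.4263
  (v15,v20,v16) [+-+] → (-2.4818, 1.1544, 0)–(-2.23122, 1.1544, 0.344889)  len=0.4263
  (v16,v20,v21) [+--] → (-2.23122, 1.1544, 0.344889)–(-2.08793, 1.1544, 0.5421)  len=0.2438
  (v16,v21,v17) [+-+] → (-2.08793, 1.1544, 0.5421)–(-1.54856, 1.1544, 0.366811)  len=0.5671
  (v17,v21,v22) [+--] → (-1.54856, 1.1544, 0.366811)–(-1.45069, 1.1544, 0.335)  len=0.1029
  (v17,v22,v18) [+-+] → (-1.45069, 1.1544, 0.335)–(-1.45069, 1.1544, -0.232086)  len=0.5671
  (v18,v22,v23) [+--] → (-1.45069, 1.1544, -0.232086)–(-1.45069, 1.1544, -0.335)  len=0.1029
  (v18,v23,v19) [+-+] → (-1.45069, 1.1544, -0.335)–(-1.85612, 1.1544, -0.466759)  len=0.4263
  (v19,v23,v24) [+--] → (-1.85612, 1.1544, -0.466759)–(-2.08793, 1.1544, -0.5421)  len=0.2437
  (v19,v24,v15) [+-+] → (-2.08793, 1.1544, -0.5421)–(-2.30516, 1.1544, -0.243103)  len=0.3696
  (v15,v24,v20) [+--] → (-2.30516, 1.1544, -0.243103)–(-2.4818, 1.1544, 0)  len=0.3005

Chained into 2 loop(s):
  loop 1: 10 segments, perimeter = 3.3503
  loop 2: 10 segments, perimeter = 3.3503
Total perimeter = 6.701

loops=2 perimeter=6.701


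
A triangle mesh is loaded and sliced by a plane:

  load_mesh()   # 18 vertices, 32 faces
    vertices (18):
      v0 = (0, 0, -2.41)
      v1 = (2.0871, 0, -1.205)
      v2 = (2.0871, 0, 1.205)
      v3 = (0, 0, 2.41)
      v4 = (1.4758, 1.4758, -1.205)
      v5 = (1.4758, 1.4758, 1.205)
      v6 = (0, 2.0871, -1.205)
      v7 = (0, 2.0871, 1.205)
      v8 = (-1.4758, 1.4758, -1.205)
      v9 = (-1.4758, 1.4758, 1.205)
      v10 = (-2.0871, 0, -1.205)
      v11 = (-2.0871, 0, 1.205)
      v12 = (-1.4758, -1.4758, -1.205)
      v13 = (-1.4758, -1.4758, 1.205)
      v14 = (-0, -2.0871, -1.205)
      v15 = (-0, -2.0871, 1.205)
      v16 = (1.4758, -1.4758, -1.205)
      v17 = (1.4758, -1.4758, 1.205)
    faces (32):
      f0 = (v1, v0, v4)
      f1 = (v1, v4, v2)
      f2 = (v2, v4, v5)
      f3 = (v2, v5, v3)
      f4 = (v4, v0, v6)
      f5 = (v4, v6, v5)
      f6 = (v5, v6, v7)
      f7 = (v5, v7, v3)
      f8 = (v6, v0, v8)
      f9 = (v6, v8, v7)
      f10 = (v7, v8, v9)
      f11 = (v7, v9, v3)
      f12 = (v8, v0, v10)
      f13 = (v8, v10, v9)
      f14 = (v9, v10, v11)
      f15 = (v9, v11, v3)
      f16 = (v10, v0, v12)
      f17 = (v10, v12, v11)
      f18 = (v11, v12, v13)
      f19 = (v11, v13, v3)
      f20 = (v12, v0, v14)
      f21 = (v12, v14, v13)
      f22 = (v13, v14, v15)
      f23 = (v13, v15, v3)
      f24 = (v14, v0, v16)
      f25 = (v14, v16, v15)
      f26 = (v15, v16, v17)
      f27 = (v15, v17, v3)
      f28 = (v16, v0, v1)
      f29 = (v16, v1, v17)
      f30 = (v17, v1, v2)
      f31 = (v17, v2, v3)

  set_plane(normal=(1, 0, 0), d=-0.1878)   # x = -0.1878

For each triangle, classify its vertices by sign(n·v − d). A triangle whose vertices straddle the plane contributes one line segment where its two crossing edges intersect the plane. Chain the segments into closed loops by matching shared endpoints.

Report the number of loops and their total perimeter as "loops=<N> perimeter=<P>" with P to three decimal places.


loops=1 perimeter=14.006

Straddling triangles (12 of 32):
  (v6,v0,v8) [++-] → (-0.1878, 0.1878, -2.25666)–(-0.1878, 2.00931, -1.205)  len=2.1033
  (v6,v8,v7) [+-+] → (-0.1878, 2.00931, -1.205)–(-0.1878, 2.00931, 0.89832)  len=2.1033
  (v7,v8,v9) [+--] → (-0.1878, 2.00931, 0.89832)–(-0.1878, 2.00931, 1.205)  len=0.3067
  (v7,v9,v3) [+-+] → (-0.1878, 2.00931, 1.205)–(-0.1878, 0.1878, 2.25666)  len=2.1033
  (v8,v0,v10) [-+-] → (-0.1878, 0.1878, -2.25666)–(-0.1878, 0, -2.30157)  len=0.1931
  (v9,v11,v3) [--+] → (-0.1878, 0, 2.30157)–(-0.1878, 0.1878, 2.25666)  len=0.1931
  (v10,v0,v12) [-+-] → (-0.1878, 0, -2.30157)–(-0.1878, -0.1878, -2.25666)  len=0.1931
  (v11,v13,v3) [--+] → (-0.1878, -0.1878, 2.25666)–(-0.1878, 0, 2.30157)  len=0.1931
  (v12,v0,v14) [-++] → (-0.1878, -0.1878, -2.25666)–(-0.1878, -2.00931, -1.205)  len=2.1033
  (v12,v14,v13) [-+-] → (-0.1878, -2.00931, -1.205)–(-0.1878, -2.00931, -0.89832)  len=0.3067
  (v13,v14,v15) [-++] → (-0.1878, -2.00931, -0.89832)–(-0.1878, -2.00931, 1.205)  len=2.1033
  (v13,v15,v3) [-++] → (-0.1878, -2.00931, 1.205)–(-0.1878, -0.1878, 2.25666)  len=2.1033

Chained into 1 loop(s):
  loop 1: 12 segments, perimeter = 14.0056
Total perimeter = 14.006


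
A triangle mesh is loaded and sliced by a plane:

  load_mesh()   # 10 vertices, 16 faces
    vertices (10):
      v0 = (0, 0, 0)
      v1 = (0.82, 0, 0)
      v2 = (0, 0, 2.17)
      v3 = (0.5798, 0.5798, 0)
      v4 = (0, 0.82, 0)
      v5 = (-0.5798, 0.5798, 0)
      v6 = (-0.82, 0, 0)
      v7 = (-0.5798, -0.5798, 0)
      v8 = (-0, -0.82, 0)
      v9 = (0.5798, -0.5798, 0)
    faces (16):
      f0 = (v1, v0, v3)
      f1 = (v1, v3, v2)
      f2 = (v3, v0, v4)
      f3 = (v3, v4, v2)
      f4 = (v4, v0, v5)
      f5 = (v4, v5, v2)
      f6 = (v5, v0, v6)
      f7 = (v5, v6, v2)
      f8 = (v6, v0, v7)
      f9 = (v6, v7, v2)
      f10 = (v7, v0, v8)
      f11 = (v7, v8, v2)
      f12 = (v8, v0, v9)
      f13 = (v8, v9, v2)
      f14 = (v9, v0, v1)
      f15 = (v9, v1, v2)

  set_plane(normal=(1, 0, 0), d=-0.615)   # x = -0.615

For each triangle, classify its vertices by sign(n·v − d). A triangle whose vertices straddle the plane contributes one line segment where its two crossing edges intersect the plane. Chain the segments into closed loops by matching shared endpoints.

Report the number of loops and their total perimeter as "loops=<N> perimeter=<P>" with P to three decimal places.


Straddling triangles (4 of 16):
  (v5,v0,v6) [++-] → (-0.615, 0, 0)–(-0.615, 0.494833, 0)  len=0.4948
  (v5,v6,v2) [+-+] → (-0.615, 0.494833, 0)–(-0.615, 0, 0.5425)  len=0.7343
  (v6,v0,v7) [-++] → (-0.615, 0, 0)–(-0.615, -0.494833, 0)  len=0.4948
  (v6,v7,v2) [-++] → (-0.615, -0.494833, 0)–(-0.615, 0, 0.5425)  len=0.7343

Chained into 1 loop(s):
  loop 1: 4 segments, perimeter = 2.4582
Total perimeter = 2.458

loops=1 perimeter=2.458


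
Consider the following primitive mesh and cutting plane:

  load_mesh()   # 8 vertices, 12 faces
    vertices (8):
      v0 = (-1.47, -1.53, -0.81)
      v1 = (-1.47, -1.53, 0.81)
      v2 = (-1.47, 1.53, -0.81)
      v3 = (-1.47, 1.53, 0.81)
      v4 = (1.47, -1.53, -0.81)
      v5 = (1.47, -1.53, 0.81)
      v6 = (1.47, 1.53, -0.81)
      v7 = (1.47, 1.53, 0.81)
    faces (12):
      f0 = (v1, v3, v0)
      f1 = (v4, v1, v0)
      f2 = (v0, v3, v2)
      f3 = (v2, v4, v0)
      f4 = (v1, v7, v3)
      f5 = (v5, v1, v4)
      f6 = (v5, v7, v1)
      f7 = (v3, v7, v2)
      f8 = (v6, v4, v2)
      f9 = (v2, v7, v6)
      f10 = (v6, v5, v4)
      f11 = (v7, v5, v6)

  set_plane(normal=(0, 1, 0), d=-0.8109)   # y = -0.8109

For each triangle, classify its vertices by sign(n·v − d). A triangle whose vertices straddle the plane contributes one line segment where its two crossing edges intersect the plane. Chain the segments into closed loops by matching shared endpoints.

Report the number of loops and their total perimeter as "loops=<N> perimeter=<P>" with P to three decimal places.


loops=1 perimeter=9.120

Straddling triangles (8 of 12):
  (v1,v3,v0) [-+-] → (-1.47, -0.8109, 0.81)–(-1.47, -0.8109, -0.4293)  len=1.2393
  (v0,v3,v2) [-++] → (-1.47, -0.8109, -0.4293)–(-1.47, -0.8109, -0.81)  len=0.3807
  (v2,v4,v0) [+--] → (0.7791, -0.8109, -0.81)–(-1.47, -0.8109, -0.81)  len=2.2491
  (v1,v7,v3) [-++] → (-0.7791, -0.8109, 0.81)–(-1.47, -0.8109, 0.81)  len=0.6909
  (v5,v7,v1) [-+-] → (1.47, -0.8109, 0.81)–(-0.7791, -0.8109, 0.81)  len=2.2491
  (v6,v4,v2) [+-+] → (1.47, -0.8109, -0.81)–(0.7791, -0.8109, -0.81)  len=0.6909
  (v6,v5,v4) [+--] → (1.47, -0.8109, 0.4293)–(1.47, -0.8109, -0.81)  len=1.2393
  (v7,v5,v6) [+-+] → (1.47, -0.8109, 0.81)–(1.47, -0.8109, 0.4293)  len=0.3807

Chained into 1 loop(s):
  loop 1: 8 segments, perimeter = 9.1200
Total perimeter = 9.120


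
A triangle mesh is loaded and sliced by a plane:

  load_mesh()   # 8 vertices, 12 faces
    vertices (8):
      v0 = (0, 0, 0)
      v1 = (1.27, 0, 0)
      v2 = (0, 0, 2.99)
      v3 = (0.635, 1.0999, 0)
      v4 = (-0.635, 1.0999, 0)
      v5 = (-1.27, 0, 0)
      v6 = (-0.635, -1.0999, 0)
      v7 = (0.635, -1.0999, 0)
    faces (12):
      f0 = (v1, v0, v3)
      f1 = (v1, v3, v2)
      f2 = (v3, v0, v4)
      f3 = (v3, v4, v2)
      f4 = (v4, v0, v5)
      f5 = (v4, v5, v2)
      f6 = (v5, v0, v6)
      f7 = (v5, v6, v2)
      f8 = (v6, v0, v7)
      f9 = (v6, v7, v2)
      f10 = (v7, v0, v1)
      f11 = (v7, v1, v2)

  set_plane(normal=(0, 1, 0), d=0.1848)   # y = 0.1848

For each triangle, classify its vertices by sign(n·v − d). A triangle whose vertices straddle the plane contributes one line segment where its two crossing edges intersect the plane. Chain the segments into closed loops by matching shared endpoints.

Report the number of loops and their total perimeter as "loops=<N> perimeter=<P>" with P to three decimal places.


Straddling triangles (6 of 12):
  (v1,v0,v3) [--+] → (0.10669, 0.1848, 0)–(1.16331, 0.1848, 0)  len=1.0566
  (v1,v3,v2) [-+-] → (1.16331, 0.1848, 0)–(0.10669, 0.1848, 2.48763)  len=2.7027
  (v3,v0,v4) [+-+] → (0.10669, 0.1848, 0)–(-0.10669, 0.1848, 0)  len=0.2134
  (v3,v4,v2) [++-] → (-0.10669, 0.1848, 2.48763)–(0.10669, 0.1848, 2.48763)  len=0.2134
  (v4,v0,v5) [+--] → (-0.10669, 0.1848, 0)–(-1.16331, 0.1848, 0)  len=1.0566
  (v4,v5,v2) [+--] → (-1.16331, 0.1848, 0)–(-0.10669, 0.1848, 2.48763)  len=2.7027

Chained into 1 loop(s):
  loop 1: 6 segments, perimeter = 7.9455
Total perimeter = 7.945

loops=1 perimeter=7.945


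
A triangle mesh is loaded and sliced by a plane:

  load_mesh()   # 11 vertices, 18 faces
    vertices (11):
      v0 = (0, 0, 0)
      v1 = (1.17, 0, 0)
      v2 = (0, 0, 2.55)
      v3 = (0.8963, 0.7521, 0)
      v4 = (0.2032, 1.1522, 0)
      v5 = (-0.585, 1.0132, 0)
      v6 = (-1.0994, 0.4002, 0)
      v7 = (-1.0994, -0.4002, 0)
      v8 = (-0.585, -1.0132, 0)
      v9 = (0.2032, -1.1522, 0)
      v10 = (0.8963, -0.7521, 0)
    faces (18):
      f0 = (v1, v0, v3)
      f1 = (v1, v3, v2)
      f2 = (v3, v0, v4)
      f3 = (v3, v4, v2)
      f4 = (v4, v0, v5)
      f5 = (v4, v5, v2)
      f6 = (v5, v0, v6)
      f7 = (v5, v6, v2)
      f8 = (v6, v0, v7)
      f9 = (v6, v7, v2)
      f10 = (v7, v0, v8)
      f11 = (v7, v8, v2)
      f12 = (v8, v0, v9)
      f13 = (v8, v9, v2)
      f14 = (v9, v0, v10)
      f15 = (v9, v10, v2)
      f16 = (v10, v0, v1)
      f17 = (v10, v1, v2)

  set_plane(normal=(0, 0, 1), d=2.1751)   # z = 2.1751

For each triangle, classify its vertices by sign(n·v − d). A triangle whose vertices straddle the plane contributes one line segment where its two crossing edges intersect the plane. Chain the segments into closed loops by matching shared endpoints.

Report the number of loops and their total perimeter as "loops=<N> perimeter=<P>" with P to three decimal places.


Straddling triangles (9 of 18):
  (v1,v3,v2) [--+] → (0.131774, 0.110573, 2.1751)–(0.172013, 0, 2.1751)  len=0.1177
  (v3,v4,v2) [--+] → (0.0298744, 0.169396, 2.1751)–(0.131774, 0.110573, 2.1751)  len=0.1177
  (v4,v5,v2) [--+] → (-0.0860065, 0.14896, 2.1751)–(0.0298744, 0.169396, 2.1751)  len=0.1177
  (v5,v6,v2) [--+] → (-0.161633, 0.0588372, 2.1751)–(-0.0860065, 0.14896, 2.1751)  len=0.1177
  (v6,v7,v2) [--+] → (-0.161633, -0.0588372, 2.1751)–(-0.161633, 0.0588372, 2.1751)  len=0.1177
  (v7,v8,v2) [--+] → (-0.0860065, -0.14896, 2.1751)–(-0.161633, -0.0588372, 2.1751)  len=0.1177
  (v8,v9,v2) [--+] → (0.0298744, -0.169396, 2.1751)–(-0.0860065, -0.14896, 2.1751)  len=0.1177
  (v9,v10,v2) [--+] → (0.131774, -0.110573, 2.1751)–(0.0298744, -0.169396, 2.1751)  len=0.1177
  (v10,v1,v2) [--+] → (0.172013, 0, 2.1751)–(0.131774, -0.110573, 2.1751)  len=0.1177

Chained into 1 loop(s):
  loop 1: 9 segments, perimeter = 1.0590
Total perimeter = 1.059

loops=1 perimeter=1.059


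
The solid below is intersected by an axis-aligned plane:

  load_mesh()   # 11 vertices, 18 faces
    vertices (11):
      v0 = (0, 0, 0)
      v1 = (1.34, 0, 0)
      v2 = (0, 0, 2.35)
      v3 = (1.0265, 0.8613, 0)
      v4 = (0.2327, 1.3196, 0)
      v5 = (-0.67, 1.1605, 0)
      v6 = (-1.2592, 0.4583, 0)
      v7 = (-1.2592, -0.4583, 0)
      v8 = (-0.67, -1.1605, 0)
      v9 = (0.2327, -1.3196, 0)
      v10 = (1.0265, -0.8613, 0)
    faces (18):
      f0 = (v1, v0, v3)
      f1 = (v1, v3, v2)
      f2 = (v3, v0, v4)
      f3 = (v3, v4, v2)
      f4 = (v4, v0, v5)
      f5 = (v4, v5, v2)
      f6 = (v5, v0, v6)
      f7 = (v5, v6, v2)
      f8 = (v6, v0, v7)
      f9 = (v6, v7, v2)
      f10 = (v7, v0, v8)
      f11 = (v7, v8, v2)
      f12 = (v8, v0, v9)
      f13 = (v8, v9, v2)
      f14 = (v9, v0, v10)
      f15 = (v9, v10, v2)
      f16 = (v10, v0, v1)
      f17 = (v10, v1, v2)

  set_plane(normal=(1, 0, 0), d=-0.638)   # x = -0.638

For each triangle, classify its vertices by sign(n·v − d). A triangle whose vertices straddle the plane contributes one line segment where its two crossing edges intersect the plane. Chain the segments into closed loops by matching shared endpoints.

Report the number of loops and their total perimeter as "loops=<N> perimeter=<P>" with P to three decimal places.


Straddling triangles (10 of 18):
  (v4,v0,v5) [++-] → (-0.638, 1.10507, 0)–(-0.638, 1.16614, 0)  len=0.0611
  (v4,v5,v2) [+-+] → (-0.638, 1.16614, 0)–(-0.638, 1.10507, 0.112239)  len=0.1278
  (v5,v0,v6) [-+-] → (-0.638, 1.10507, 0)–(-0.638, 0.232207, 0)  len=0.8729
  (v5,v6,v2) [--+] → (-0.638, 0.232207, 1.15932)–(-0.638, 1.10507, 0.112239)  len=1.3632
  (v6,v0,v7) [-+-] → (-0.638, 0.232207, 0)–(-0.638, -0.232207, 0)  len=0.4644
  (v6,v7,v2) [--+] → (-0.638, -0.232207, 1.15932)–(-0.638, 0.232207, 1.15932)  len=0.4644
  (v7,v0,v8) [-+-] → (-0.638, -0.232207, 0)–(-0.638, -1.10507, 0)  len=0.8729
  (v7,v8,v2) [--+] → (-0.638, -1.10507, 0.112239)–(-0.638, -0.232207, 1.15932)  len=1.3632
  (v8,v0,v9) [-++] → (-0.638, -1.10507, 0)–(-0.638, -1.16614, 0)  len=0.0611
  (v8,v9,v2) [-++] → (-0.638, -1.16614, 0)–(-0.638, -1.10507, 0.112239)  len=0.1278

Chained into 1 loop(s):
  loop 1: 10 segments, perimeter = 5.7786
Total perimeter = 5.779

loops=1 perimeter=5.779


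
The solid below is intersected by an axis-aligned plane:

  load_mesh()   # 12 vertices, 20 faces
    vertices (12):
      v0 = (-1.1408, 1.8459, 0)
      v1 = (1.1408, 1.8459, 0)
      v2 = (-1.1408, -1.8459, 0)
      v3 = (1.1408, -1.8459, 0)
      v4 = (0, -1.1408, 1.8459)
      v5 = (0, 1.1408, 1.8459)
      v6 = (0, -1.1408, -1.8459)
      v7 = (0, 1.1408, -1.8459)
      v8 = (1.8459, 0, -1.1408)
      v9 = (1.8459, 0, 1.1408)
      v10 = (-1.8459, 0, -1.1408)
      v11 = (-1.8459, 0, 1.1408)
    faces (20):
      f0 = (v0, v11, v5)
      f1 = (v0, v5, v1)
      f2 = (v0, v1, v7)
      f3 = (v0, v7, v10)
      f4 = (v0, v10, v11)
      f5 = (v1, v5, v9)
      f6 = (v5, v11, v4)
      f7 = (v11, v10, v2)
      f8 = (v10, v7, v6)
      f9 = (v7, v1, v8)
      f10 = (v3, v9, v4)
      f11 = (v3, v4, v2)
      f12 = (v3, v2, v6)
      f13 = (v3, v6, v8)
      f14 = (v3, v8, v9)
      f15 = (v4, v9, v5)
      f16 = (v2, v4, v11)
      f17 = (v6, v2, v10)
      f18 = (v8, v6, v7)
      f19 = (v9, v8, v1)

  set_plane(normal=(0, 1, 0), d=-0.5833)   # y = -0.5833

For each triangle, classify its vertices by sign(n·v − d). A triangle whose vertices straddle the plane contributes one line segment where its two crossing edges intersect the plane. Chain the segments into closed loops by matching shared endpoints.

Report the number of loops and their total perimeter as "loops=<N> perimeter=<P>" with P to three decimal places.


loops=1 perimeter=11.062

Straddling triangles (10 of 20):
  (v5,v11,v4) [++-] → (-0.902077, -0.5833, 1.50132)–(0, -0.5833, 1.8459)  len=0.9656
  (v11,v10,v2) [++-] → (-1.62309, -0.5833, -0.78031)–(-1.62309, -0.5833, 0.78031)  len=1.5606
  (v10,v7,v6) [++-] → (0, -0.5833, -1.8459)–(-0.902077, -0.5833, -1.50132)  len=0.9656
  (v3,v9,v4) [-+-] → (1.62309, -0.5833, 0.78031)–(0.902077, -0.5833, 1.50132)  len=1.0197
  (v3,v6,v8) [--+] → (0.902077, -0.5833, -1.50132)–(1.62309, -0.5833, -0.78031)  len=1.0197
  (v3,v8,v9) [-++] → (1.62309, -0.5833, -0.78031)–(1.62309, -0.5833, 0.78031)  len=1.5606
  (v4,v9,v5) [-++] → (0.902077, -0.5833, 1.50132)–(0, -0.5833, 1.8459)  len=0.9656
  (v2,v4,v11) [--+] → (-0.902077, -0.5833, 1.50132)–(-1.62309, -0.5833, 0.78031)  len=1.0197
  (v6,v2,v10) [--+] → (-1.62309, -0.5833, -0.78031)–(-0.902077, -0.5833, -1.50132)  len=1.0197
  (v8,v6,v7) [+-+] → (0.902077, -0.5833, -1.50132)–(0, -0.5833, -1.8459)  len=0.9656

Chained into 1 loop(s):
  loop 1: 10 segments, perimeter = 11.0625
Total perimeter = 11.062


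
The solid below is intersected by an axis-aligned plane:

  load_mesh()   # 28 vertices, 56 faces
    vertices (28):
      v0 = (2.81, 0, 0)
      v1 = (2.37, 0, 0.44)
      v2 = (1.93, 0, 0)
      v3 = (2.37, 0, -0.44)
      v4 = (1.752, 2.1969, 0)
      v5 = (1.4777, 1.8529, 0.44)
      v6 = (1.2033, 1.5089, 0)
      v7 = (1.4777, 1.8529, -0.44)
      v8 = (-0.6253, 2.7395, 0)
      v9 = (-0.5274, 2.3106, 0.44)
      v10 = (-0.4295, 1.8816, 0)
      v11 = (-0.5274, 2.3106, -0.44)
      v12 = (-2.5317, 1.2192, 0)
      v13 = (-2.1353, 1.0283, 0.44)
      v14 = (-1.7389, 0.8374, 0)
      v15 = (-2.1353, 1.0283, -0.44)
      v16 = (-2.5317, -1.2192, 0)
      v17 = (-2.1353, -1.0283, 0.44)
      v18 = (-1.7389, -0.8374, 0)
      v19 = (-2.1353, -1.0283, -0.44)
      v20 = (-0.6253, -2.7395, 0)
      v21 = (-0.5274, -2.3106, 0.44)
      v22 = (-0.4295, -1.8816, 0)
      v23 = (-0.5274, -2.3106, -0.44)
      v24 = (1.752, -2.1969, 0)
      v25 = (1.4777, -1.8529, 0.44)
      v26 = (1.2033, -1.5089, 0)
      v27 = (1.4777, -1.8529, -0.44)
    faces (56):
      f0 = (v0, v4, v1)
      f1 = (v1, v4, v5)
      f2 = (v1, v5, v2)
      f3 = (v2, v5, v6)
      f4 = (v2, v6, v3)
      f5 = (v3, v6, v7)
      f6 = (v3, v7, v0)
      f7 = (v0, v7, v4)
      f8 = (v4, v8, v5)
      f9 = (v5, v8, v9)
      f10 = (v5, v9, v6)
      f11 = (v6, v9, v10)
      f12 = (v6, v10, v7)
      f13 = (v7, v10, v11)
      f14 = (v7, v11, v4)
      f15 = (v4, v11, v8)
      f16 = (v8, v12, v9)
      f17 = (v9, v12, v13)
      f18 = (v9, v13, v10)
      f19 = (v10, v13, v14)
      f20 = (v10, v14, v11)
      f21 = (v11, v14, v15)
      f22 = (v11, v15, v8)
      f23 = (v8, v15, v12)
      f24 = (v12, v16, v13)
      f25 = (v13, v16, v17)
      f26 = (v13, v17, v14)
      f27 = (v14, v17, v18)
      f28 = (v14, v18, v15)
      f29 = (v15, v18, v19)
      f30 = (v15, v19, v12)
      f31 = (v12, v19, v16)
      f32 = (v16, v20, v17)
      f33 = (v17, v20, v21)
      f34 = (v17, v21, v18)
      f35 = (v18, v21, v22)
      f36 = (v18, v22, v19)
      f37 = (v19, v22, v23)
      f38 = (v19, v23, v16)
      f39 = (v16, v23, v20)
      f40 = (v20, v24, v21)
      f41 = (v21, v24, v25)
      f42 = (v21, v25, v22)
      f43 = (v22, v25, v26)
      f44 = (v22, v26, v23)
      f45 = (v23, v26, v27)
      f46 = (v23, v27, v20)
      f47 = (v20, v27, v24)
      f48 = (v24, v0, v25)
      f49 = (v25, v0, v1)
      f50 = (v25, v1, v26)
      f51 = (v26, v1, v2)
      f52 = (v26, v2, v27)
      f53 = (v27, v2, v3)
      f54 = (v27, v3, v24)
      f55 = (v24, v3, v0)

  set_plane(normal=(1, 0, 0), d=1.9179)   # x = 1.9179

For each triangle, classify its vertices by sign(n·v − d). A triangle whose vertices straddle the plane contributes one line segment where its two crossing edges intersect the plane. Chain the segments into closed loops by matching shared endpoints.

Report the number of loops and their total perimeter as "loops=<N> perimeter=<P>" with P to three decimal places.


loops=2 perimeter=8.113

Straddling triangles (16 of 56):
  (v0,v4,v1) [+-+] → (1.9179, 1.85241, 0)–(1.9179, 1.60715, 0.118117)  len=0.2722
  (v1,v4,v5) [+--] → (1.9179, 1.60715, 0.118117)–(1.9179, 0.938805, 0.44)  len=0.7418
  (v1,v5,v2) [+-+] → (1.9179, 0.938805, 0.44)–(1.9179, 0.0495691, 0.0117709)  len=0.9870
  (v2,v5,v6) [+--] → (1.9179, 0.0495691, 0.0117709)–(1.9179, 0.0251241, 0)  len=0.0271
  (v2,v6,v3) [+-+] → (1.9179, 0.0251241, 0)–(1.9179, 0.584704, -0.269499)  len=0.6211
  (v3,v6,v7) [+--] → (1.9179, 0.584704, -0.269499)–(1.9179, 0.938805, -0.44)  len=0.3930
  (v3,v7,v0) [+-+] → (1.9179, 0.938805, -0.44)–(1.9179, 1.24069, -0.294621)  len=0.3351
  (v0,v7,v4) [+--] → (1.9179, 1.24069, -0.294621)–(1.9179, 1.85241, 0)  len=0.6790
  (v24,v0,v25) [-+-] → (1.9179, -1.85241, 0)–(1.9179, -1.24069, 0.294621)  len=0.6790
  (v25,v0,v1) [-++] → (1.9179, -1.24069, 0.294621)–(1.9179, -0.938805, 0.44)  len=0.3351
  (v25,v1,v26) [-+-] → (1.9179, -0.938805, 0.44)–(1.9179, -0.584704, 0.269499)  len=0.3930
  (v26,v1,v2) [-++] → (1.9179, -0.584704, 0.269499)–(1.9179, -0.0251241, 0)  len=0.6211
  (v26,v2,v27) [-+-] → (1.9179, -0.0251241, 0)–(1.9179, -0.0495691, -0.0117709)  len=0.0271
  (v27,v2,v3) [-++] → (1.9179, -0.0495691, -0.0117709)–(1.9179, -0.938805, -0.44)  len=0.9870
  (v27,v3,v24) [-+-] → (1.9179, -0.938805, -0.44)–(1.9179, -1.60715, -0.118117)  len=0.7418
  (v24,v3,v0) [-++] → (1.9179, -1.60715, -0.118117)–(1.9179, -1.85241, 0)  len=0.2722

Chained into 2 loop(s):
  loop 1: 8 segments, perimeter = 4.0563
  loop 2: 8 segments, perimeter = 4.0563
Total perimeter = 8.113


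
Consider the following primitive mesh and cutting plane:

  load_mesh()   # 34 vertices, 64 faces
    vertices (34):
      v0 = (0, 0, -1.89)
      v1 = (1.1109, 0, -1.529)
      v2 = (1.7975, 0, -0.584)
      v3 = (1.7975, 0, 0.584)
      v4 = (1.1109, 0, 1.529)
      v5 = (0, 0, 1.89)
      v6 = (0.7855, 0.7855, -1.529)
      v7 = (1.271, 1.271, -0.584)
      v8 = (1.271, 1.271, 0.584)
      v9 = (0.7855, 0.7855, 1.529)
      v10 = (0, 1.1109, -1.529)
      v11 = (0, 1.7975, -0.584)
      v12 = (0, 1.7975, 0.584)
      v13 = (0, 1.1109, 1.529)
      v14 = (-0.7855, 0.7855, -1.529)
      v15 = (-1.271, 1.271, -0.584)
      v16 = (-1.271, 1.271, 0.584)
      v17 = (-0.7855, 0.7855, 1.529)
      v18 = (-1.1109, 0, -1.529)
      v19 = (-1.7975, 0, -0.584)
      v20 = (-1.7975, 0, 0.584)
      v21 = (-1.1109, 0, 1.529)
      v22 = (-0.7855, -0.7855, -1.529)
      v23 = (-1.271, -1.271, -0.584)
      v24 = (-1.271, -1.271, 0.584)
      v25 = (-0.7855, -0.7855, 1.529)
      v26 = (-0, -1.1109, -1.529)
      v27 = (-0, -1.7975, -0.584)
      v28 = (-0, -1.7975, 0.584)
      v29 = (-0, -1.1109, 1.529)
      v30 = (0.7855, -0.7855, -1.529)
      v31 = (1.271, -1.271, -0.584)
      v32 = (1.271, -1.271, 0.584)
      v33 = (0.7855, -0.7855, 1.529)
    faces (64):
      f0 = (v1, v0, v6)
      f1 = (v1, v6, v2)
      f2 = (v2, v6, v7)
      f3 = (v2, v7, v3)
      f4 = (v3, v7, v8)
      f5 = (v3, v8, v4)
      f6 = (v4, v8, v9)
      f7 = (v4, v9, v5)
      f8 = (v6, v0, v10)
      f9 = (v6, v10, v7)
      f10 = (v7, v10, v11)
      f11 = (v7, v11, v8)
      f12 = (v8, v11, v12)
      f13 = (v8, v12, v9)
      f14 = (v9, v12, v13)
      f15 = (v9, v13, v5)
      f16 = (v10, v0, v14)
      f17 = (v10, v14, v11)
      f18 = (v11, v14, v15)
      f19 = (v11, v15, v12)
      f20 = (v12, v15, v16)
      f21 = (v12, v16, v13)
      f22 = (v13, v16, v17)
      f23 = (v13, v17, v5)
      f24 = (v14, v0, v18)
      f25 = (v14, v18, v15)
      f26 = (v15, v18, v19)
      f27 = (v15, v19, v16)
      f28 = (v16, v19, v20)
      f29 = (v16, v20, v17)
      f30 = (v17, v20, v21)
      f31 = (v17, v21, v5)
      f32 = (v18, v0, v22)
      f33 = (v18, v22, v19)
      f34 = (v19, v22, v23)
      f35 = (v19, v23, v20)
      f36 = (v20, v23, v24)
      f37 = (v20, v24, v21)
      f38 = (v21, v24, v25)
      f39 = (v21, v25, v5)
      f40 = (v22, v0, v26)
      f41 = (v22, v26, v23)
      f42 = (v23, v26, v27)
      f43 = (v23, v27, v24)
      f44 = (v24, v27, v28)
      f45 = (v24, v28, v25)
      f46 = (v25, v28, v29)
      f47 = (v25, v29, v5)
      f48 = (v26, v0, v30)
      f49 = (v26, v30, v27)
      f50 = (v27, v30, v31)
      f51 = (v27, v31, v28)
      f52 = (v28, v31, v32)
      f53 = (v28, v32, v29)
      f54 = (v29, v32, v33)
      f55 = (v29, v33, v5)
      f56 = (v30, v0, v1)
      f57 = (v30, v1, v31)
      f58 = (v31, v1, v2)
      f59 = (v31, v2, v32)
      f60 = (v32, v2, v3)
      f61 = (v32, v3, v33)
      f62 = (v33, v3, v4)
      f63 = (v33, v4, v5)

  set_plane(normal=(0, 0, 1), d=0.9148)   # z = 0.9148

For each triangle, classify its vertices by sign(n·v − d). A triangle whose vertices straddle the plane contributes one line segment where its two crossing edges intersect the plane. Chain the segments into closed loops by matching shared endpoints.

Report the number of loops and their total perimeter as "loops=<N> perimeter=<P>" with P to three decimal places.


loops=1 perimeter=9.534

Straddling triangles (16 of 64):
  (v3,v8,v4) [--+] → (1.21496, 0.826083, 0.9148)–(1.55715, 0, 0.9148)  len=0.8942
  (v4,v8,v9) [+-+] → (1.21496, 0.826083, 0.9148)–(1.10105, 1.10105, 0.9148)  len=0.2976
  (v8,v12,v9) [--+] → (0.274967, 1.44325, 0.9148)–(1.10105, 1.10105, 0.9148)  len=0.8942
  (v9,v12,v13) [+-+] → (0.274967, 1.44325, 0.9148)–(0, 1.55715, 0.9148)  len=0.2976
  (v12,v16,v13) [--+] → (-0.826083, 1.21496, 0.9148)–(0, 1.55715, 0.9148)  len=0.8942
  (v13,v16,v17) [+-+] → (-0.826083, 1.21496, 0.9148)–(-1.10105, 1.10105, 0.9148)  len=0.2976
  (v16,v20,v17) [--+] → (-1.44325, 0.274967, 0.9148)–(-1.10105, 1.10105, 0.9148)  len=0.8942
  (v17,v20,v21) [+-+] → (-1.44325, 0.274967, 0.9148)–(-1.55715, 0, 0.9148)  len=0.2976
  (v20,v24,v21) [--+] → (-1.21496, -0.826083, 0.9148)–(-1.55715, 0, 0.9148)  len=0.8942
  (v21,v24,v25) [+-+] → (-1.21496, -0.826083, 0.9148)–(-1.10105, -1.10105, 0.9148)  len=0.2976
  (v24,v28,v25) [--+] → (-0.274967, -1.44325, 0.9148)–(-1.10105, -1.10105, 0.9148)  len=0.8942
  (v25,v28,v29) [+-+] → (-0.274967, -1.44325, 0.9148)–(0, -1.55715, 0.9148)  len=0.2976
  (v28,v32,v29) [--+] → (0.826083, -1.21496, 0.9148)–(0, -1.55715, 0.9148)  len=0.8942
  (v29,v32,v33) [+-+] → (0.826083, -1.21496, 0.9148)–(1.10105, -1.10105, 0.9148)  len=0.2976
  (v32,v3,v33) [--+] → (1.44325, -0.274967, 0.9148)–(1.10105, -1.10105, 0.9148)  len=0.8942
  (v33,v3,v4) [+-+] → (1.44325, -0.274967, 0.9148)–(1.55715, 0, 0.9148)  len=0.2976

Chained into 1 loop(s):
  loop 1: 16 segments, perimeter = 9.5342
Total perimeter = 9.534


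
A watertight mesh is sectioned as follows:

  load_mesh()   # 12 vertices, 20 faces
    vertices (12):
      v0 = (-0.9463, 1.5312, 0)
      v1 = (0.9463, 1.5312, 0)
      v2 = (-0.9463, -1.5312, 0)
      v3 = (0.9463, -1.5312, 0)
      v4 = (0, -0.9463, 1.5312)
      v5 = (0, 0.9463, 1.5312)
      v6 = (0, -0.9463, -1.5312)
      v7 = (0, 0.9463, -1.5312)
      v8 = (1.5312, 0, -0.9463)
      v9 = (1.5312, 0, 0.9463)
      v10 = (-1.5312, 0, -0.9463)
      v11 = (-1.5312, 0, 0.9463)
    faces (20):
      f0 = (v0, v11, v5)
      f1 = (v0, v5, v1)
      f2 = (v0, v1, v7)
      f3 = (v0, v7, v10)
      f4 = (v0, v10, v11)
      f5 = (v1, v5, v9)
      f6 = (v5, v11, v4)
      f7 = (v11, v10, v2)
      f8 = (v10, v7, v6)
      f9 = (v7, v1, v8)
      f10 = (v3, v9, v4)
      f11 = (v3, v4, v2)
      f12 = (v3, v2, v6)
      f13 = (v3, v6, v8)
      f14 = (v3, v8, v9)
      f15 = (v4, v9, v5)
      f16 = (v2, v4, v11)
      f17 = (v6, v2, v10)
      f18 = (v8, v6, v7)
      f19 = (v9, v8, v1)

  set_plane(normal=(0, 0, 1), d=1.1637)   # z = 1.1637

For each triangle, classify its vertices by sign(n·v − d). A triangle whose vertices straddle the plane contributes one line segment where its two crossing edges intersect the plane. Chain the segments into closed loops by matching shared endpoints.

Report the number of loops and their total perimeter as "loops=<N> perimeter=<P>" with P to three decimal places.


Straddling triangles (8 of 20):
  (v0,v11,v5) [--+] → (-0.962072, 0.351728, 1.1637)–(-0.227119, 1.08668, 1.1637)  len=1.0394
  (v0,v5,v1) [-+-] → (-0.227119, 1.08668, 1.1637)–(0.227119, 1.08668, 1.1637)  len=0.4542
  (v1,v5,v9) [-+-] → (0.227119, 1.08668, 1.1637)–(0.962072, 0.351728, 1.1637)  len=1.0394
  (v5,v11,v4) [+-+] → (-0.962072, 0.351728, 1.1637)–(-0.962072, -0.351728, 1.1637)  len=0.7035
  (v3,v9,v4) [--+] → (0.962072, -0.351728, 1.1637)–(0.227119, -1.08668, 1.1637)  len=1.0394
  (v3,v4,v2) [-+-] → (0.227119, -1.08668, 1.1637)–(-0.227119, -1.08668, 1.1637)  len=0.4542
  (v4,v9,v5) [+-+] → (0.962072, -0.351728, 1.1637)–(0.962072, 0.351728, 1.1637)  len=0.7035
  (v2,v4,v11) [-+-] → (-0.227119, -1.08668, 1.1637)–(-0.962072, -0.351728, 1.1637)  len=1.0394

Chained into 1 loop(s):
  loop 1: 8 segments, perimeter = 6.4729
Total perimeter = 6.473

loops=1 perimeter=6.473


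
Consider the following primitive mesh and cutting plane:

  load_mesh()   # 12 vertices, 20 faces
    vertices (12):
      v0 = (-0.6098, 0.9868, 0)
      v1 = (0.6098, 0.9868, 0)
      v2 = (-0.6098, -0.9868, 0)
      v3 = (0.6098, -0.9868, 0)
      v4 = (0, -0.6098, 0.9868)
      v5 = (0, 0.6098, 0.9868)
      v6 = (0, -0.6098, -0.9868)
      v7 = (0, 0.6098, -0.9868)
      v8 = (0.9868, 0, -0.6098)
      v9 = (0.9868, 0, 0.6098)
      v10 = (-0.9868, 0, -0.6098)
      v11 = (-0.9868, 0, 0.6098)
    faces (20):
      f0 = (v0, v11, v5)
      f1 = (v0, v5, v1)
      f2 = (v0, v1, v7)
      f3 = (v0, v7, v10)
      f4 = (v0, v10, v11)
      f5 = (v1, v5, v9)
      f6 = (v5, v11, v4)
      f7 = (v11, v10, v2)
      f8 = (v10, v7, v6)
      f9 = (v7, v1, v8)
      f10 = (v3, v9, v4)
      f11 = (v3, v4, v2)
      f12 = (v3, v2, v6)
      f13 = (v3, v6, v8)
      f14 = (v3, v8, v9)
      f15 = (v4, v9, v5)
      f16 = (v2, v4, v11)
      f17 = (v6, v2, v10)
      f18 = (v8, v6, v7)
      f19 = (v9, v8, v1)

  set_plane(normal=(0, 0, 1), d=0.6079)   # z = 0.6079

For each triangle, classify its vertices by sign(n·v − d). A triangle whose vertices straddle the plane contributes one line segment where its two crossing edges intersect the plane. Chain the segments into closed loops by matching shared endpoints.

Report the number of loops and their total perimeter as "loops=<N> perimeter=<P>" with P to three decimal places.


Straddling triangles (10 of 20):
  (v0,v11,v5) [-++] → (-0.985625, 0.00307465, 0.6079)–(-0.234144, 0.754556, 0.6079)  len=1.0628
  (v0,v5,v1) [-+-] → (-0.234144, 0.754556, 0.6079)–(0.234144, 0.754556, 0.6079)  len=0.4683
  (v0,v10,v11) [--+] → (-0.9868, 0, 0.6079)–(-0.985625, 0.00307465, 0.6079)  len=0.0033
  (v1,v5,v9) [-++] → (0.234144, 0.754556, 0.6079)–(0.985625, 0.00307465, 0.6079)  len=1.0628
  (v11,v10,v2) [+--] → (-0.9868, 0, 0.6079)–(-0.985625, -0.00307465, 0.6079)  len=0.0033
  (v3,v9,v4) [-++] → (0.985625, -0.00307465, 0.6079)–(0.234144, -0.754556, 0.6079)  len=1.0628
  (v3,v4,v2) [-+-] → (0.234144, -0.754556, 0.6079)–(-0.234144, -0.754556, 0.6079)  len=0.4683
  (v3,v8,v9) [--+] → (0.9868, 0, 0.6079)–(0.985625, -0.00307465, 0.6079)  len=0.0033
  (v2,v4,v11) [-++] → (-0.234144, -0.754556, 0.6079)–(-0.985625, -0.00307465, 0.6079)  len=1.0628
  (v9,v8,v1) [+--] → (0.9868, 0, 0.6079)–(0.985625, 0.00307465, 0.6079)  len=0.0033

Chained into 1 loop(s):
  loop 1: 10 segments, perimeter = 5.2008
Total perimeter = 5.201

loops=1 perimeter=5.201


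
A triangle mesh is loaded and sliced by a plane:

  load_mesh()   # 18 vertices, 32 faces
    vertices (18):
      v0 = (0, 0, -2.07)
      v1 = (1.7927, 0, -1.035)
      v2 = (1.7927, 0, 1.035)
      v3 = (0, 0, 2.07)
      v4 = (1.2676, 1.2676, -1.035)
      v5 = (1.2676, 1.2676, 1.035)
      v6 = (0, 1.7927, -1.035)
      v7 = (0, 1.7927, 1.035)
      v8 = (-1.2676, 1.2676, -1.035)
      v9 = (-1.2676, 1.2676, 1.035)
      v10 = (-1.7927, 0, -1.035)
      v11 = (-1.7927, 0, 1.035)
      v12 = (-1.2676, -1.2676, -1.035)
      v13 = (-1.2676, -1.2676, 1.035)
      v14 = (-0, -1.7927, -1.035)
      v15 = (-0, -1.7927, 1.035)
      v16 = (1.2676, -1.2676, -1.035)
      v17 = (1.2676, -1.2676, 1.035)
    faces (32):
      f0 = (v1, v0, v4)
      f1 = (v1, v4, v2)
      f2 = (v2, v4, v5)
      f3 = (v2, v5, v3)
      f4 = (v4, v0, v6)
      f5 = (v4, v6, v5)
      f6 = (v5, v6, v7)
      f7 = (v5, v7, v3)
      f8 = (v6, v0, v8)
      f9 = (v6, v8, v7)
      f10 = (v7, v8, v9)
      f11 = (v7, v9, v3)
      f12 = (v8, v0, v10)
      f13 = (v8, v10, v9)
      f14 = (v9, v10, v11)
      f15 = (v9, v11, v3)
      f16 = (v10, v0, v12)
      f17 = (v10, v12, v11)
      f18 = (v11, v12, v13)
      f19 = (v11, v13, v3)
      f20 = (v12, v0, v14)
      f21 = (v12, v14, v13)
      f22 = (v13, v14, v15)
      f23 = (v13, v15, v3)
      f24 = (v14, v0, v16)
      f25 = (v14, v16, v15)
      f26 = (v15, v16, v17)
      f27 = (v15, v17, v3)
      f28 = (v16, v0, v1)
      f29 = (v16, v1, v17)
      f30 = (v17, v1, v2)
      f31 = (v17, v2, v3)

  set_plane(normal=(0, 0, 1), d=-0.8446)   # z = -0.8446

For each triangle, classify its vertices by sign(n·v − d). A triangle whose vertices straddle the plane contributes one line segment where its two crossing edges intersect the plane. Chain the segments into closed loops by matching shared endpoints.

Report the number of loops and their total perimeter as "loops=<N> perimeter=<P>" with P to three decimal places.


Straddling triangles (16 of 32):
  (v1,v4,v2) [--+] → (1.3159, 1.15101, -0.8446)–(1.7927, 0, -0.8446)  len=1.2459
  (v2,v4,v5) [+-+] → (1.3159, 1.15101, -0.8446)–(1.2676, 1.2676, -0.8446)  len=0.1262
  (v4,v6,v5) [--+] → (0.116595, 1.7444, -0.8446)–(1.2676, 1.2676, -0.8446)  len=1.2459
  (v5,v6,v7) [+-+] → (0.116595, 1.7444, -0.8446)–(0, 1.7927, -0.8446)  len=0.1262
  (v6,v8,v7) [--+] → (-1.15101, 1.3159, -0.8446)–(0, 1.7927, -0.8446)  len=1.2459
  (v7,v8,v9) [+-+] → (-1.15101, 1.3159, -0.8446)–(-1.2676, 1.2676, -0.8446)  len=0.1262
  (v8,v10,v9) [--+] → (-1.7444, 0.116595, -0.8446)–(-1.2676, 1.2676, -0.8446)  len=1.2459
  (v9,v10,v11) [+-+] → (-1.7444, 0.116595, -0.8446)–(-1.7927, 0, -0.8446)  len=0.1262
  (v10,v12,v11) [--+] → (-1.3159, -1.15101, -0.8446)–(-1.7927, 0, -0.8446)  len=1.2459
  (v11,v12,v13) [+-+] → (-1.3159, -1.15101, -0.8446)–(-1.2676, -1.2676, -0.8446)  len=0.1262
  (v12,v14,v13) [--+] → (-0.116595, -1.7444, -0.8446)–(-1.2676, -1.2676, -0.8446)  len=1.2459
  (v13,v14,v15) [+-+] → (-0.116595, -1.7444, -0.8446)–(0, -1.7927, -0.8446)  len=0.1262
  (v14,v16,v15) [--+] → (1.15101, -1.3159, -0.8446)–(0, -1.7927, -0.8446)  len=1.2459
  (v15,v16,v17) [+-+] → (1.15101, -1.3159, -0.8446)–(1.2676, -1.2676, -0.8446)  len=0.1262
  (v16,v1,v17) [--+] → (1.7444, -0.116595, -0.8446)–(1.2676, -1.2676, -0.8446)  len=1.2459
  (v17,v1,v2) [+-+] → (1.7444, -0.116595, -0.8446)–(1.7927, 0, -0.8446)  len=0.1262

Chained into 1 loop(s):
  loop 1: 16 segments, perimeter = 10.9765
Total perimeter = 10.976

loops=1 perimeter=10.976


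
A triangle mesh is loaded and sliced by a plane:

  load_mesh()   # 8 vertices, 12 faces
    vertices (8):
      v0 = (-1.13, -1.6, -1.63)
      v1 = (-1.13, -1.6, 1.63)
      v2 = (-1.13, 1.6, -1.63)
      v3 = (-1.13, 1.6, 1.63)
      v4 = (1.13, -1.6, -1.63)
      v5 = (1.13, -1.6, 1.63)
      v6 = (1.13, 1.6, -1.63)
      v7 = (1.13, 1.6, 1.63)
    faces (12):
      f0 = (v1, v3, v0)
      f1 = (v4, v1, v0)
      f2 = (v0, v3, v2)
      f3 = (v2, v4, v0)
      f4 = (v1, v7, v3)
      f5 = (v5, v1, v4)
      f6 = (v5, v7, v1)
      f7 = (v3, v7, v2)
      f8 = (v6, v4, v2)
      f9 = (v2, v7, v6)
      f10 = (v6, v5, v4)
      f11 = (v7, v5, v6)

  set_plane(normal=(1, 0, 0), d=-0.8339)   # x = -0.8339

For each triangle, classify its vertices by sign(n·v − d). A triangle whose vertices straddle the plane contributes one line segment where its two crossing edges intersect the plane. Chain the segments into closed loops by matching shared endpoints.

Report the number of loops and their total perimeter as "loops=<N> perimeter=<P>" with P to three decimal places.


Straddling triangles (8 of 12):
  (v4,v1,v0) [+--] → (-0.8339, -1.6, 1.20288)–(-0.8339, -1.6, -1.63)  len=2.8329
  (v2,v4,v0) [-+-] → (-0.8339, 1.18074, -1.63)–(-0.8339, -1.6, -1.63)  len=2.7807
  (v1,v7,v3) [-+-] → (-0.8339, -1.18074, 1.63)–(-0.8339, 1.6, 1.63)  len=2.7807
  (v5,v1,v4) [+-+] → (-0.8339, -1.6, 1.63)–(-0.8339, -1.6, 1.20288)  len=0.4271
  (v5,v7,v1) [++-] → (-0.8339, -1.18074, 1.63)–(-0.8339, -1.6, 1.63)  len=0.4193
  (v3,v7,v2) [-+-] → (-0.8339, 1.6, 1.63)–(-0.8339, 1.6, -1.20288)  len=2.8329
  (v6,v4,v2) [++-] → (-0.8339, 1.18074, -1.63)–(-0.8339, 1.6, -1.63)  len=0.4193
  (v2,v7,v6) [-++] → (-0.8339, 1.6, -1.20288)–(-0.8339, 1.6, -1.63)  len=0.4271

Chained into 1 loop(s):
  loop 1: 8 segments, perimeter = 12.9200
Total perimeter = 12.920

loops=1 perimeter=12.920
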